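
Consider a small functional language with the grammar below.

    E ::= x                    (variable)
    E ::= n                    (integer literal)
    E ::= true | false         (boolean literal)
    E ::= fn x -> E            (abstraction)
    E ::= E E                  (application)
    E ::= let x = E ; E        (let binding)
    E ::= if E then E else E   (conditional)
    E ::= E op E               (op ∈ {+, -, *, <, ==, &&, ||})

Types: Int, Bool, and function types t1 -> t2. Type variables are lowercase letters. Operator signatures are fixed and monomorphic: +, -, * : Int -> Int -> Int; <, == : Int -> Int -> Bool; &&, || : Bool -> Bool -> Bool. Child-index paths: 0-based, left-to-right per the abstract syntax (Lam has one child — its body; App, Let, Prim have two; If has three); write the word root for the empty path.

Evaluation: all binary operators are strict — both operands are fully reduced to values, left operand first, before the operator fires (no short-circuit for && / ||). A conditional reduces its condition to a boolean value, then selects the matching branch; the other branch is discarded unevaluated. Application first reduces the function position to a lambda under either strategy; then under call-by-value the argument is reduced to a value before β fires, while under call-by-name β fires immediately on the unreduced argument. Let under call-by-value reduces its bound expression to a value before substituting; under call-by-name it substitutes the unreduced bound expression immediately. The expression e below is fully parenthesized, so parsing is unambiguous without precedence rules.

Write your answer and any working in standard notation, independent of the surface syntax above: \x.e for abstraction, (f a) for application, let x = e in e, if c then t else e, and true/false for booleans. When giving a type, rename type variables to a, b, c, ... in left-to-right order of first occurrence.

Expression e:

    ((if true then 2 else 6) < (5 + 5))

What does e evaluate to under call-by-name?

Derivation:
step 0: ((if true then 2 else 6) < (5 + 5))
step 1: [if@0] (2 < (5 + 5))
step 2: [delta@1] (2 < 10)
step 3: [delta@root] true

Answer: true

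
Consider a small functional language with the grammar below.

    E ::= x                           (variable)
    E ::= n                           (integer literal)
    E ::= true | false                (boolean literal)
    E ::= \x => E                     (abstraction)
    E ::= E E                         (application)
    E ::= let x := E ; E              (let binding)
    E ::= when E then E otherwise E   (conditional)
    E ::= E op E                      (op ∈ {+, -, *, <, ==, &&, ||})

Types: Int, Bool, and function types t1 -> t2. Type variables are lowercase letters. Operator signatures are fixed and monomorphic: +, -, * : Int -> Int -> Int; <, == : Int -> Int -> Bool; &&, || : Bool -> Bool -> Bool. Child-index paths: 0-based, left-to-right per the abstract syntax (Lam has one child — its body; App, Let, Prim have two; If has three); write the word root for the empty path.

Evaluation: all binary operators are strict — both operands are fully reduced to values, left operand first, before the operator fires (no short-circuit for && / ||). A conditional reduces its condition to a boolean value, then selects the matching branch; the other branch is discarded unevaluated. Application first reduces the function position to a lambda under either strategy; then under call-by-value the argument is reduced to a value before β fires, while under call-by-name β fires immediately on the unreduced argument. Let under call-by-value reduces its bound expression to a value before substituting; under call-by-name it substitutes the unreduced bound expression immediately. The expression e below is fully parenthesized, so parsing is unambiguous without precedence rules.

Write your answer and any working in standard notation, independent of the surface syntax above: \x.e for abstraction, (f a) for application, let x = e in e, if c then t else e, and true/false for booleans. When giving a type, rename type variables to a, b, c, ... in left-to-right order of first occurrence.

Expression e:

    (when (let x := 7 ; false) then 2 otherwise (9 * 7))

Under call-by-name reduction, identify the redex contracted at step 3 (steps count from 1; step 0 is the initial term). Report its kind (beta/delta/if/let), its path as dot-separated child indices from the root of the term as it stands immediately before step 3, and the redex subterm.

Answer: delta at root : (9 * 7)

Trace:
step 0: (if (let x = 7 in false) then 2 else (9 * 7))
step 1: [let@0] (if false then 2 else (9 * 7))
step 2: [if@root] (9 * 7)
step 3: [delta@root] 63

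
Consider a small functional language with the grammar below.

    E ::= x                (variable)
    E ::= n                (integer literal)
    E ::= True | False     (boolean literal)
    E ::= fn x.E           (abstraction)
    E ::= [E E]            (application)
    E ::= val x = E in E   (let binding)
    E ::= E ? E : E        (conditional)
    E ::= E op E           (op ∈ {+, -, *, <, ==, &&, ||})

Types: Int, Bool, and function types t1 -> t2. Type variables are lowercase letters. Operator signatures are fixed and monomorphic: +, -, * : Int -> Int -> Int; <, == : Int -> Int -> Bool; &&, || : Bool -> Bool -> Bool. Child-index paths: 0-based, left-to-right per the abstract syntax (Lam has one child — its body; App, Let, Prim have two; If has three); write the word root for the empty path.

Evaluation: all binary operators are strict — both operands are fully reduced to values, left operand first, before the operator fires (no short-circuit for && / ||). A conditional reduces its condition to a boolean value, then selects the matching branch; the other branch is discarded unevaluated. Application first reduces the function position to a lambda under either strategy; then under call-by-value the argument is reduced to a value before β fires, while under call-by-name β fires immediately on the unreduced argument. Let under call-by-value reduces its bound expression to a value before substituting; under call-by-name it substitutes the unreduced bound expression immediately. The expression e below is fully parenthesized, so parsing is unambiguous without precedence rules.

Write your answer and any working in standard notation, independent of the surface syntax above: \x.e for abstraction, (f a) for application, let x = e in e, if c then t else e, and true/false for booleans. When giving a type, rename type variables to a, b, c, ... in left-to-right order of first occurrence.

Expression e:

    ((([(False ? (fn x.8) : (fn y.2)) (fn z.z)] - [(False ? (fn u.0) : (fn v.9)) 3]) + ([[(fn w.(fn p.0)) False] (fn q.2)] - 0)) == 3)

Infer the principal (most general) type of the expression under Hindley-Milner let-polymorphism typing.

Answer: Bool

Derivation:
  unify Bool ~ Bool
\x._ : a -> Int
\y._ : b -> Int
  unify a -> Int ~ b -> Int
  unify a ~ b
  unify Int ~ Int
z : c
\z._ : c -> c
  unify b -> Int ~ (c -> c) -> d
  unify b ~ c -> c
  unify Int ~ d
_ _ : Int
  unify Int ~ Int
  unify Bool ~ Bool
\u._ : e -> Int
\v._ : f -> Int
  unify e -> Int ~ f -> Int
  unify e ~ f
  unify Int ~ Int
  unify f -> Int ~ Int -> g
  unify f ~ Int
  unify Int ~ g
_ _ : Int
  unify Int ~ Int
  unify Int ~ Int
\p._ : i -> Int
\w._ : h -> i -> Int
  unify h -> i -> Int ~ Bool -> j
  unify h ~ Bool
  unify i -> Int ~ j
_ _ : i -> Int
\q._ : k -> Int
  unify i -> Int ~ (k -> Int) -> l
  unify i ~ k -> Int
  unify Int ~ l
_ _ : Int
  unify Int ~ Int
  unify Int ~ Int
  unify Int ~ Int
  unify Int ~ Int
  unify Int ~ Int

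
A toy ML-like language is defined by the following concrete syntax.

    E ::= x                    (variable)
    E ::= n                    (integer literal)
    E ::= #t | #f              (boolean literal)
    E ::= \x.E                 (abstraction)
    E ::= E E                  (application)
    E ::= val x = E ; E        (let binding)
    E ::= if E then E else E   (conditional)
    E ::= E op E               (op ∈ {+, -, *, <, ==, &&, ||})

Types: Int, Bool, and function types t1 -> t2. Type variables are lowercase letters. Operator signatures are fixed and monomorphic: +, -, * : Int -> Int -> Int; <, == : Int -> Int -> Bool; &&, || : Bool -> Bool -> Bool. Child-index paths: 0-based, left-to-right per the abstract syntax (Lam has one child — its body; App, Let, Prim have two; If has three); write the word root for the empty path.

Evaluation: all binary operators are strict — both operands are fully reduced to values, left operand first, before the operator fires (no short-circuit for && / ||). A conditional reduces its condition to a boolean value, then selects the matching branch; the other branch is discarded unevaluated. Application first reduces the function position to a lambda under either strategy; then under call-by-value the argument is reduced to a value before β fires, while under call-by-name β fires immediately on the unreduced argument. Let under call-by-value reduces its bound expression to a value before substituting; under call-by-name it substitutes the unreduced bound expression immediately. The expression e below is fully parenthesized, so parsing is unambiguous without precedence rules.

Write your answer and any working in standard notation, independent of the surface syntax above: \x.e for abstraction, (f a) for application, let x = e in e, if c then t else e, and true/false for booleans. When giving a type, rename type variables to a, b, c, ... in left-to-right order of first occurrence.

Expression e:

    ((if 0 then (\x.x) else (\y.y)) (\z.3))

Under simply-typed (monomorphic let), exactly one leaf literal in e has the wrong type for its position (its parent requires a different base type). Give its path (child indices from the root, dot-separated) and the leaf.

Working:
  unify Int ~ Bool
  FAIL: mismatch Int ~ Bool

Answer: 0.0 : 0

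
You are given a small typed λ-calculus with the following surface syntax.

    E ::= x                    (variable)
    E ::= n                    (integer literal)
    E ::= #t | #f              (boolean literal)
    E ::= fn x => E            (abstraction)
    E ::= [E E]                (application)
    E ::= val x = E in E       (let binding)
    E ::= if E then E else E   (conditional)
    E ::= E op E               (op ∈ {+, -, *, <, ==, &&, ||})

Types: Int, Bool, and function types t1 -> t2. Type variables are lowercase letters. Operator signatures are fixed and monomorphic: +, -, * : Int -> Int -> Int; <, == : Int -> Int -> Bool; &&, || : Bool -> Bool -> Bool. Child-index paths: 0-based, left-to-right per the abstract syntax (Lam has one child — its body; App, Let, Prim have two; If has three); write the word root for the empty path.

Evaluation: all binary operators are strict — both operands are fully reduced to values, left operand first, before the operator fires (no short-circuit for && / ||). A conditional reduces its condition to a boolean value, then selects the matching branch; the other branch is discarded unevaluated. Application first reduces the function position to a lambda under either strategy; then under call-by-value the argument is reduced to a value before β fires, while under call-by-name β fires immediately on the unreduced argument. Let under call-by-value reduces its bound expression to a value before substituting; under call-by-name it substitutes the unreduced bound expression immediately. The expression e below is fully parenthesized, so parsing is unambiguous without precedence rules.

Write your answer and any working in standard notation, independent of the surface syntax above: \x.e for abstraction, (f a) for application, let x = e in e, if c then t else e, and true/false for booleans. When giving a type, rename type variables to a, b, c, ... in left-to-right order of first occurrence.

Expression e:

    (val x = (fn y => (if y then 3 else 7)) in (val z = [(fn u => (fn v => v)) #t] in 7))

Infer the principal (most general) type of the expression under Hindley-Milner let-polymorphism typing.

Trace:
y : a
  unify a ~ Bool
  unify Int ~ Int
\y._ : Bool -> Int
let x : Bool -> Int
v : c
\v._ : c -> c
\u._ : b -> c -> c
  unify b -> c -> c ~ Bool -> d
  unify b ~ Bool
  unify c -> c ~ d
_ _ : c -> c
let z : forall. c -> c

Answer: Int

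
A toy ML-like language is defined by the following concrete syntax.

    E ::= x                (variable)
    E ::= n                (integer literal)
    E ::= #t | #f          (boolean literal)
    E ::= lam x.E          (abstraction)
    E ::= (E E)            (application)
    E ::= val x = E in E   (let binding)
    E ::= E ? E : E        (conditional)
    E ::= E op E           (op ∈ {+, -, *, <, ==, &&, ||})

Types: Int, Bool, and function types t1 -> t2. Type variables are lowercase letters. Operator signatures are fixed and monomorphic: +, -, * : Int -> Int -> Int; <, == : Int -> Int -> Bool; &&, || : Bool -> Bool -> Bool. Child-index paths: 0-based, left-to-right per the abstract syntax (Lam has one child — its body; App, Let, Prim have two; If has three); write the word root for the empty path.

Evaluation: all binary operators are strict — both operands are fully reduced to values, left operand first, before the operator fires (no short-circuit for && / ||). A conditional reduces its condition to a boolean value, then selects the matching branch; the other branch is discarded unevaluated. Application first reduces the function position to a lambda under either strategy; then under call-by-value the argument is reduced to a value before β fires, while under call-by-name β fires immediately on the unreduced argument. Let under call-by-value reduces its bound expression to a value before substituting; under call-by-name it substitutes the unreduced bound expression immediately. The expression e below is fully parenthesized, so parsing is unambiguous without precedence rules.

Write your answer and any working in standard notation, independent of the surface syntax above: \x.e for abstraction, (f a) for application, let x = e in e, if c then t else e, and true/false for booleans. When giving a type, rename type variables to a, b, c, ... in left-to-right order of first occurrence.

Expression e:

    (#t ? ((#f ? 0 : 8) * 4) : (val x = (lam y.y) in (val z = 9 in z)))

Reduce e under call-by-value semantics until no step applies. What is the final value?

Answer: 32

Derivation:
step 0: (if true then ((if false then 0 else 8) * 4) else (let x = (\y.y) in (let z = 9 in z)))
step 1: [if@root] ((if false then 0 else 8) * 4)
step 2: [if@0] (8 * 4)
step 3: [delta@root] 32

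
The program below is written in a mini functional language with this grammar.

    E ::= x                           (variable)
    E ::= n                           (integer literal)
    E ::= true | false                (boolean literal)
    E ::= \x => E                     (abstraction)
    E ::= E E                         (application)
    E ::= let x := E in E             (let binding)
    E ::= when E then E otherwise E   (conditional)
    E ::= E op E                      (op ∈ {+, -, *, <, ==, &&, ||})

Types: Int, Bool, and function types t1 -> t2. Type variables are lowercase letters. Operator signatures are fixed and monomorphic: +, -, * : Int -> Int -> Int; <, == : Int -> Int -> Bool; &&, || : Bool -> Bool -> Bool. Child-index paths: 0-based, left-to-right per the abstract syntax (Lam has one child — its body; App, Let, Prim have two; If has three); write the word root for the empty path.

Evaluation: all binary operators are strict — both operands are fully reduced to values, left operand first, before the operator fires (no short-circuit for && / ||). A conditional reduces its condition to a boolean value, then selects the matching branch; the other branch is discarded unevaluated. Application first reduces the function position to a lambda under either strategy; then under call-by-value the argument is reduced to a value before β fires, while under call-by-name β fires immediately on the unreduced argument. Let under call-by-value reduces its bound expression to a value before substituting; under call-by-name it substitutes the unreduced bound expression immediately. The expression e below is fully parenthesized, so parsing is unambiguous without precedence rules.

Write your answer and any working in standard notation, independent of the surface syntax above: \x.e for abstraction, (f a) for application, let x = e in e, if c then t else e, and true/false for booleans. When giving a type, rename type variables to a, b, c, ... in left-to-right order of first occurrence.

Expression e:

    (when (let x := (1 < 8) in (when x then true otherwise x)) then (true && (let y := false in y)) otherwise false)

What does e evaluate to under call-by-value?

Working:
step 0: (if (let x = (1 < 8) in (if x then true else x)) then (true && (let y = false in y)) else false)
step 1: [delta@0.0] (if (let x = true in (if x then true else x)) then (true && (let y = false in y)) else false)
step 2: [let@0] (if (if true then true else true) then (true && (let y = false in y)) else false)
step 3: [if@0] (if true then (true && (let y = false in y)) else false)
step 4: [if@root] (true && (let y = false in y))
step 5: [let@1] (true && false)
step 6: [delta@root] false

Answer: false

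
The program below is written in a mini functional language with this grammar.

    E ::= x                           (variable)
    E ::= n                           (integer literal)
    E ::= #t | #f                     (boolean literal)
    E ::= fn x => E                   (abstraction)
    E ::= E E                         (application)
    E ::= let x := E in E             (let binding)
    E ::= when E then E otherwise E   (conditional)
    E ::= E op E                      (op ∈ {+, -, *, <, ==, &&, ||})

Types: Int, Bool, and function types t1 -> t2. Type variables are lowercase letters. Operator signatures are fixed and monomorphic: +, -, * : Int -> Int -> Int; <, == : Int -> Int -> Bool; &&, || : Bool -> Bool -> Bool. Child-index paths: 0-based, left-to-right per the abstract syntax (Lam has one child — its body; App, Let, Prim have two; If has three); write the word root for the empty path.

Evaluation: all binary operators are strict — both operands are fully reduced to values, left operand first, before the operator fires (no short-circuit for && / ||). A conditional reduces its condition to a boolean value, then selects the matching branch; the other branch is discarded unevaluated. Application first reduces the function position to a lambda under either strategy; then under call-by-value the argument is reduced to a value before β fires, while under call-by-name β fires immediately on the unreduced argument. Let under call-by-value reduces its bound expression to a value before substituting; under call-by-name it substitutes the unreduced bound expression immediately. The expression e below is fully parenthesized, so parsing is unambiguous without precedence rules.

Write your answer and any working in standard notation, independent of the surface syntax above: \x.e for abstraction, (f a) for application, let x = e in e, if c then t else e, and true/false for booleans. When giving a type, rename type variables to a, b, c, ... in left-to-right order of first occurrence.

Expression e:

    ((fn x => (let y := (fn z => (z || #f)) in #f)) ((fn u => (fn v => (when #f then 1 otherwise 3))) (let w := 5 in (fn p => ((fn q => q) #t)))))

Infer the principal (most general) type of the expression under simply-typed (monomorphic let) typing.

Derivation:
z : b
  unify b ~ Bool
  unify Bool ~ Bool
\z._ : Bool -> Bool
let y : Bool -> Bool
\x._ : a -> Bool
  unify Bool ~ Bool
  unify Int ~ Int
\v._ : d -> Int
\u._ : c -> d -> Int
let w : Int
q : f
\q._ : f -> f
  unify f -> f ~ Bool -> g
  unify f ~ Bool
  unify Bool ~ g
_ _ : Bool
\p._ : e -> Bool
  unify c -> d -> Int ~ (e -> Bool) -> h
  unify c ~ e -> Bool
  unify d -> Int ~ h
_ _ : d -> Int
  unify a -> Bool ~ (d -> Int) -> i
  unify a ~ d -> Int
  unify Bool ~ i
_ _ : Bool

Answer: Bool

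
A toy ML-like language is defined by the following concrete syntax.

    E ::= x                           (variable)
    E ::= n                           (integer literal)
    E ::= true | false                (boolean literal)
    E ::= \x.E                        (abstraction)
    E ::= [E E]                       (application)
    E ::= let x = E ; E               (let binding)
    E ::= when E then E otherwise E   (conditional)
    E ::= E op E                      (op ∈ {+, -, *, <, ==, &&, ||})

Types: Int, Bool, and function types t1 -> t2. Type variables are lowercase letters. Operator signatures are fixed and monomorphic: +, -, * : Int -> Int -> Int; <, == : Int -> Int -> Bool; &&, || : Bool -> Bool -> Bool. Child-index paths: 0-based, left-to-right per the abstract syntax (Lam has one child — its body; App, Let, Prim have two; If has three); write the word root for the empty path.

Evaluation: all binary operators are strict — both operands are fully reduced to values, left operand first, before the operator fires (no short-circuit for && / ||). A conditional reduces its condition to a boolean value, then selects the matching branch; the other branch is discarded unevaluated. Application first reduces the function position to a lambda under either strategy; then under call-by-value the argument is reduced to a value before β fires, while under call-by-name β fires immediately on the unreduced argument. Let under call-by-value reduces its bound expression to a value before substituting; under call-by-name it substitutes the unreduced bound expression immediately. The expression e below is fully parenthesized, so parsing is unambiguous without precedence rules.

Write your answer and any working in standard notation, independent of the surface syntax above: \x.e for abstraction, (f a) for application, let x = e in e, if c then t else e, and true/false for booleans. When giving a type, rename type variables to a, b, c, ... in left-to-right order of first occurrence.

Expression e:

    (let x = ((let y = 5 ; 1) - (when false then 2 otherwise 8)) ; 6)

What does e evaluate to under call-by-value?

Working:
step 0: (let x = ((let y = 5 in 1) - (if false then 2 else 8)) in 6)
step 1: [let@0.0] (let x = (1 - (if false then 2 else 8)) in 6)
step 2: [if@0.1] (let x = (1 - 8) in 6)
step 3: [delta@0] (let x = -7 in 6)
step 4: [let@root] 6

Answer: 6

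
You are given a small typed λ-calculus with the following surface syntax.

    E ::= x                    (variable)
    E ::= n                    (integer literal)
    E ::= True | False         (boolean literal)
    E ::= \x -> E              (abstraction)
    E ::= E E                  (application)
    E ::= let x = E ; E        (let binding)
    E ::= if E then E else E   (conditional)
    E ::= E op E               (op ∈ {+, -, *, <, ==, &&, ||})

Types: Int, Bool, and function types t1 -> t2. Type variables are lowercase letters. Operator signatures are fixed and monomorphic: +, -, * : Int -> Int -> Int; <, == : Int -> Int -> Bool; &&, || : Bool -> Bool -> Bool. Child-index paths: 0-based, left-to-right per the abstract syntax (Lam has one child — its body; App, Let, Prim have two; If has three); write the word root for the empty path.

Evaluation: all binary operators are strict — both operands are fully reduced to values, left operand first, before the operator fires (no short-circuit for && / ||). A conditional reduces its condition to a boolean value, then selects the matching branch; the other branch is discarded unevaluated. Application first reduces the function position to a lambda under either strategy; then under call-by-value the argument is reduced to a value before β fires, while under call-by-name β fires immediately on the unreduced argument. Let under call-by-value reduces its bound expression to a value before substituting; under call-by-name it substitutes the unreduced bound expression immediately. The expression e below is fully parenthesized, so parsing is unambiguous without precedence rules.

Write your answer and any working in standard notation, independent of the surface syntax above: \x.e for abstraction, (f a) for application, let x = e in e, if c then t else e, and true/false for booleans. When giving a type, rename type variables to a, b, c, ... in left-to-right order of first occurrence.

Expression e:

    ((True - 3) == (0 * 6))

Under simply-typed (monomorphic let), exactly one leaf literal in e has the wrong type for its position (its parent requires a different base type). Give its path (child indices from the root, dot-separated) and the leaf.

Working:
  unify Bool ~ Int
  FAIL: mismatch Bool ~ Int

Answer: 0.0 : true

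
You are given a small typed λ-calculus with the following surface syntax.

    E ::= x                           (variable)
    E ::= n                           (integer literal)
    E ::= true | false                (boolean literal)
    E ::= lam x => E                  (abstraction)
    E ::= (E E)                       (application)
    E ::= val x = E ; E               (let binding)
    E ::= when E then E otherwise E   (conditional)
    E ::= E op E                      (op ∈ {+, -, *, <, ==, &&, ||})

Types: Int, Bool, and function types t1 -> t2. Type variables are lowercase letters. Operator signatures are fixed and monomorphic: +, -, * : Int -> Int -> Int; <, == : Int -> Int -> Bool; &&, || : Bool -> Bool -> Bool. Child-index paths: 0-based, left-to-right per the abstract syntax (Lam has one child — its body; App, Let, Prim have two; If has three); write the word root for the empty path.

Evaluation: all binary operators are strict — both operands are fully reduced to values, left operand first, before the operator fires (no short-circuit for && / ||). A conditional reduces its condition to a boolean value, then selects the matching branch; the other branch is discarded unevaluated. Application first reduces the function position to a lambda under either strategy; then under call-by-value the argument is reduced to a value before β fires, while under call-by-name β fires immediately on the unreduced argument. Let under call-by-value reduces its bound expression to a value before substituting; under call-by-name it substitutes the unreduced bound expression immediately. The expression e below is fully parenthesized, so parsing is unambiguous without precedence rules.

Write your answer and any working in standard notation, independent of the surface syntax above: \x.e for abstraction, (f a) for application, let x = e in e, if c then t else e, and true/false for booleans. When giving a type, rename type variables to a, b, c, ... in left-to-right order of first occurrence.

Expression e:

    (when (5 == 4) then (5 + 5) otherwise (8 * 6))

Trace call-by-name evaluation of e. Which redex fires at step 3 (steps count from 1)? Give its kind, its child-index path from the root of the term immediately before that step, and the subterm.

Answer: delta at root : (8 * 6)

Working:
step 0: (if (5 == 4) then (5 + 5) else (8 * 6))
step 1: [delta@0] (if false then (5 + 5) else (8 * 6))
step 2: [if@root] (8 * 6)
step 3: [delta@root] 48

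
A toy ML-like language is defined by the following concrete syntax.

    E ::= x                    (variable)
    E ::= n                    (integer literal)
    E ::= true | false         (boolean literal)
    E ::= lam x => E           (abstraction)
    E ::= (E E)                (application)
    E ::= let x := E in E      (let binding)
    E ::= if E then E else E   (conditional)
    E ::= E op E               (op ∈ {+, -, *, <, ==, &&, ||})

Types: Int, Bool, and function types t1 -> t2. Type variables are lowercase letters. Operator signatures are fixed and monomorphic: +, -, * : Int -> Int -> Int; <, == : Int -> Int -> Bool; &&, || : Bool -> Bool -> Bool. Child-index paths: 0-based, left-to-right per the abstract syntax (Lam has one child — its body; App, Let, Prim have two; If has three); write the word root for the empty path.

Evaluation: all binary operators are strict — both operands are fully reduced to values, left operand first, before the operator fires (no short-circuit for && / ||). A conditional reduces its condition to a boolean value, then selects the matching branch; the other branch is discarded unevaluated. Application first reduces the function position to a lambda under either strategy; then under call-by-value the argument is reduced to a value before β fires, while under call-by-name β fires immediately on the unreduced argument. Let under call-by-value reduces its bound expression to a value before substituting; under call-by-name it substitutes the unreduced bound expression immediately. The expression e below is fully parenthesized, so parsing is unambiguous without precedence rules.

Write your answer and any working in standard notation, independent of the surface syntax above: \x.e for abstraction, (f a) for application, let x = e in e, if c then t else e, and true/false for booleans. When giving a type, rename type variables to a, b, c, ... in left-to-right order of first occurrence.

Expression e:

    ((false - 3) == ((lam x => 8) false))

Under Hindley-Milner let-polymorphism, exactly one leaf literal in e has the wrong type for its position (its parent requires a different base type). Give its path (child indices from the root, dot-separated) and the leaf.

Answer: 0.0 : false

Trace:
  unify Bool ~ Int
  FAIL: mismatch Bool ~ Int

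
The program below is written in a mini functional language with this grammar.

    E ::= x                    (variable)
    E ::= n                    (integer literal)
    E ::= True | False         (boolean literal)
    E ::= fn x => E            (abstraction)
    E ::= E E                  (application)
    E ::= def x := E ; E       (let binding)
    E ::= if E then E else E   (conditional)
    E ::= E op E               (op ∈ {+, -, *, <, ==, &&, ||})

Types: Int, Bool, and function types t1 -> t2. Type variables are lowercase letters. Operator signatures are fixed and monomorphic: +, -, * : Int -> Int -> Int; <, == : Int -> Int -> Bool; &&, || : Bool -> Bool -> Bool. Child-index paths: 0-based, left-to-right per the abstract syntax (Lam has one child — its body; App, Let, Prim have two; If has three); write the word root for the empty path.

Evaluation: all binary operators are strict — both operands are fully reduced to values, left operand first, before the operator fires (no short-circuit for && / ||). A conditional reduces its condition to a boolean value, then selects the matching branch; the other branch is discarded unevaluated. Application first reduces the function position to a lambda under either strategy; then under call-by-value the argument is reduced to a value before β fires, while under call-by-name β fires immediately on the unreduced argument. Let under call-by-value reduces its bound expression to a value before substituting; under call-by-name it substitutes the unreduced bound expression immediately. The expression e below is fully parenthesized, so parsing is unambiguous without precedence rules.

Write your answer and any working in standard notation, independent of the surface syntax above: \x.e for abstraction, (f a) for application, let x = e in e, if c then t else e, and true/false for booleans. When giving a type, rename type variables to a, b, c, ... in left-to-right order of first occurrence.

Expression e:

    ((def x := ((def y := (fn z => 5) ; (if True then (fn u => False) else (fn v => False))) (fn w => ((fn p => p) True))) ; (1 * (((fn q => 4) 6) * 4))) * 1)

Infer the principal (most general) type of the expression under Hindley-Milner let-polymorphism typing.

Answer: Int

Trace:
\z._ : a -> Int
let y : forall. a -> Int
  unify Bool ~ Bool
\u._ : b -> Bool
\v._ : c -> Bool
  unify b -> Bool ~ c -> Bool
  unify b ~ c
  unify Bool ~ Bool
p : e
\p._ : e -> e
  unify e -> e ~ Bool -> f
  unify e ~ Bool
  unify Bool ~ f
_ _ : Bool
\w._ : d -> Bool
  unify c -> Bool ~ (d -> Bool) -> g
  unify c ~ d -> Bool
  unify Bool ~ g
_ _ : Bool
let x : Bool
  unify Int ~ Int
\q._ : h -> Int
  unify h -> Int ~ Int -> i
  unify h ~ Int
  unify Int ~ i
_ _ : Int
  unify Int ~ Int
  unify Int ~ Int
  unify Int ~ Int
  unify Int ~ Int
  unify Int ~ Int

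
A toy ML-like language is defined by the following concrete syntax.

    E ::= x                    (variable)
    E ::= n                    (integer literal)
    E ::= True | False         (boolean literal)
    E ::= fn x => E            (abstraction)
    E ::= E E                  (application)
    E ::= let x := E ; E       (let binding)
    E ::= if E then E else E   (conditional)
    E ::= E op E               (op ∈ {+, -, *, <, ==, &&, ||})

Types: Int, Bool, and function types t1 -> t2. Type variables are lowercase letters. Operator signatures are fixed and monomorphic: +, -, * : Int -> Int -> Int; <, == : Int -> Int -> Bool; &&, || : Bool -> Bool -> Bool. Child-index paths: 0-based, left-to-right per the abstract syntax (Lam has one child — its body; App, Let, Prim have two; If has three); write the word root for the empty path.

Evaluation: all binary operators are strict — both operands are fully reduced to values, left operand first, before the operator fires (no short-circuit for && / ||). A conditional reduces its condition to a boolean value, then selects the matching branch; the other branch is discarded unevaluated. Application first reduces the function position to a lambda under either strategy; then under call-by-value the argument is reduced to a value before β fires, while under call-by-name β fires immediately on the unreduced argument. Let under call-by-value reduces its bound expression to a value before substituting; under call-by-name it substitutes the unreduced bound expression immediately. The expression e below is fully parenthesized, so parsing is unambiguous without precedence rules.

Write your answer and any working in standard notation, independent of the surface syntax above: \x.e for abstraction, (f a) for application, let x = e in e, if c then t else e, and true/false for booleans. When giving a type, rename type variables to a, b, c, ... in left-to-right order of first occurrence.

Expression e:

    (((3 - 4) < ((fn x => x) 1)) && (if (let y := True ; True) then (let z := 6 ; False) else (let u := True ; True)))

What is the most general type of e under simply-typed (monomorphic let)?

Trace:
  unify Int ~ Int
  unify Int ~ Int
  unify Int ~ Int
x : a
\x._ : a -> a
  unify a -> a ~ Int -> b
  unify a ~ Int
  unify Int ~ b
_ _ : Int
  unify Int ~ Int
  unify Bool ~ Bool
let y : Bool
  unify Bool ~ Bool
let z : Int
let u : Bool
  unify Bool ~ Bool
  unify Bool ~ Bool

Answer: Bool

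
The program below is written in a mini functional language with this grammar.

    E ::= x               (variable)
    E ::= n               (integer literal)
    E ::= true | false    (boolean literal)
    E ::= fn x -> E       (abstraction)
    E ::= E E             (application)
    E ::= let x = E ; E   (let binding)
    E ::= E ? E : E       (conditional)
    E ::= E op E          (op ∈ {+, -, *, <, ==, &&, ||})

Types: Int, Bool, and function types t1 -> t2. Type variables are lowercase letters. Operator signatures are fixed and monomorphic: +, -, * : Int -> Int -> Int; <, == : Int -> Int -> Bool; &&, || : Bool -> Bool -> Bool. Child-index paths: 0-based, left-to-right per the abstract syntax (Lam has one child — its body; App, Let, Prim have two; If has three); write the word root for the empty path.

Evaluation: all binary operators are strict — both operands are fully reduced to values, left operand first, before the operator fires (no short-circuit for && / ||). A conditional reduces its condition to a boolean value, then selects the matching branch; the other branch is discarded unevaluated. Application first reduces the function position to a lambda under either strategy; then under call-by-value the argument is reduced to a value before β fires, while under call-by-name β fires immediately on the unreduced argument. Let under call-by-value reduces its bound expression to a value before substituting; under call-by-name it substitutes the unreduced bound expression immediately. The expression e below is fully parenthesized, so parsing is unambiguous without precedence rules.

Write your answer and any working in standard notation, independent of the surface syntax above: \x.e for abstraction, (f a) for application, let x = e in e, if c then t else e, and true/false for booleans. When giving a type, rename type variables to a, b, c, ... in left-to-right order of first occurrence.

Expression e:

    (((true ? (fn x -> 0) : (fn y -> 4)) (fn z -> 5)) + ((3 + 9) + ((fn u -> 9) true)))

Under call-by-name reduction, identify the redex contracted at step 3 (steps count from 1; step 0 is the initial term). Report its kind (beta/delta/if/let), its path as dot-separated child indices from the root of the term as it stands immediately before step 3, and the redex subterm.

Derivation:
step 0: (((if true then (\x.0) else (\y.4)) (\z.5)) + ((3 + 9) + ((\u.9) true)))
step 1: [if@0.0] (((\x.0) (\z.5)) + ((3 + 9) + ((\u.9) true)))
step 2: [beta@0] (0 + ((3 + 9) + ((\u.9) true)))
step 3: [delta@1.0] (0 + (12 + ((\u.9) true)))

Answer: delta at 1.0 : (3 + 9)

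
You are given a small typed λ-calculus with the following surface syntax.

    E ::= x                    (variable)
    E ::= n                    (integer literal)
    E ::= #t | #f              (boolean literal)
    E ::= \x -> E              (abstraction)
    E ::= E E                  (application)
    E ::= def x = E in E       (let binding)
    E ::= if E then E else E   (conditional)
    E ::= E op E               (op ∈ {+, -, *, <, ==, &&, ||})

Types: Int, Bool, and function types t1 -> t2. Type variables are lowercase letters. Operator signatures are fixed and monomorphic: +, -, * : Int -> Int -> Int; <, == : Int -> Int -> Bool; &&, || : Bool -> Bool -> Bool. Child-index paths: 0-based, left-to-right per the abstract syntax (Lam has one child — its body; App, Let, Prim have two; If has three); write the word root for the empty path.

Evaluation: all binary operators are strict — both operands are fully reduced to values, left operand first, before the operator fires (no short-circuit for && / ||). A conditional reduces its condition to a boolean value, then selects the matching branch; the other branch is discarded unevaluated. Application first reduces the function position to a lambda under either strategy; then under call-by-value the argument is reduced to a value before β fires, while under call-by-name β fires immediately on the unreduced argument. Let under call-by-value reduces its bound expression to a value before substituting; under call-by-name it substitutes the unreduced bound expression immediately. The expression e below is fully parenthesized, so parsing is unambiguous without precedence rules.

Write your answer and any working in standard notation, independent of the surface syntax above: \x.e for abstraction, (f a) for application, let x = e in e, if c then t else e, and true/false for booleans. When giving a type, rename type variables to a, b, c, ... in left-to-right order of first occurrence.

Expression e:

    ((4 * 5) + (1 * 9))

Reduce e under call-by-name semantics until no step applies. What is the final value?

Trace:
step 0: ((4 * 5) + (1 * 9))
step 1: [delta@0] (20 + (1 * 9))
step 2: [delta@1] (20 + 9)
step 3: [delta@root] 29

Answer: 29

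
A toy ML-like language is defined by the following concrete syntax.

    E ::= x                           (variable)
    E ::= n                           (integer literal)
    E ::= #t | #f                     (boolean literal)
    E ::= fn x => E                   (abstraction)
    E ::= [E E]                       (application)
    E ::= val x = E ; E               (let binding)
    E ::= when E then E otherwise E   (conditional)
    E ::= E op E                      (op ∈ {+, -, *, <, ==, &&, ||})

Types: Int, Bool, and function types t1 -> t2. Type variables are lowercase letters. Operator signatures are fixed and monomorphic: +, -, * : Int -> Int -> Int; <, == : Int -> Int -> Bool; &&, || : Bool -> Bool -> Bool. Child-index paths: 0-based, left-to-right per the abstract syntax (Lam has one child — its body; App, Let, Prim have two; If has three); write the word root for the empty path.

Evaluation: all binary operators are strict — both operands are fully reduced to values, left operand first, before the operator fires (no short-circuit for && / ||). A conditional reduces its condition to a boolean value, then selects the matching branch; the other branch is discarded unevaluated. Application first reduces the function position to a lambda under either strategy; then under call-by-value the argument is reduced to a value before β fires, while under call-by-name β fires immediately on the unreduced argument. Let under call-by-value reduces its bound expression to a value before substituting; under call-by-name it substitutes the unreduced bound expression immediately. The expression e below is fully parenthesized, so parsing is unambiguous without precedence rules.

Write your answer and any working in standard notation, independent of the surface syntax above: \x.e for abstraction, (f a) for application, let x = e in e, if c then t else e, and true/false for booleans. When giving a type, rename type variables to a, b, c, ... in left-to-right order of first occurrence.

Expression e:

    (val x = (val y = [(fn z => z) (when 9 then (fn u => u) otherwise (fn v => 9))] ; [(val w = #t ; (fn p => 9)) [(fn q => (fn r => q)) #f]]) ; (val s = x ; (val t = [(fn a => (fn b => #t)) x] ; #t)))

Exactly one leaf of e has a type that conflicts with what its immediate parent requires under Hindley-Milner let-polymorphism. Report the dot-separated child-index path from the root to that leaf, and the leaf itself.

Answer: 0.0.1.0 : 9

Derivation:
z : a
\z._ : a -> a
  unify Int ~ Bool
  FAIL: mismatch Int ~ Bool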